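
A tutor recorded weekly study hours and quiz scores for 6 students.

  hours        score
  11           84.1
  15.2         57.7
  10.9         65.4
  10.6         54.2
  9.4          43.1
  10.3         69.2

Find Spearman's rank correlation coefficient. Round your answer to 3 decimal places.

0.429

Rank hours: 5, 6, 4, 3, 1, 2
Rank score: 6, 3, 4, 2, 1, 5
d = rank(hours) − rank(score): -1, 3, 0, 1, 0, -3; Σd² = 20
ρ = 1 − 6Σd² / [n(n²−1)] = 1 − 6×20 / (6×35) = 1 − 120/210 ≈ 0.429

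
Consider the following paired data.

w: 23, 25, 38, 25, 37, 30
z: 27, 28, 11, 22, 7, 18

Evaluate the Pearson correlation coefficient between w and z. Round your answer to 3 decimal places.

n = 6, Σw = 178, Σz = 113, Σw² = 5492, Σz² = 2491, Σwz = 3088
nΣwz − ΣwΣz = 18528 − 20114 = -1586
nΣw² − (Σw)² = 32952 − 31684 = 1268; nΣz² − (Σz)² = 14946 − 12769 = 2177
r = -1586 / √(1268 × 2177) = -1586 / 1661.4560 ≈ -0.955

-0.955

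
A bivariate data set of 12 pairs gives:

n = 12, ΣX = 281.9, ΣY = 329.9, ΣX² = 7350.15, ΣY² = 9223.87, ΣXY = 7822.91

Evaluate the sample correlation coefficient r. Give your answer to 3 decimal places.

0.218

r = (nΣXY − ΣXΣY) / √[(nΣX² − (ΣX)²)(nΣY² − (ΣY)²)]
Numerator: 12×7822.91 − 281.9×329.9 = 876.11
Denominator: √[(88201.8 − 79467.61)(110686.44 − 108834.01)] = √[8734.19 × 1852.43] = 4022.3719
r = 876.11 / 4022.3719 ≈ 0.218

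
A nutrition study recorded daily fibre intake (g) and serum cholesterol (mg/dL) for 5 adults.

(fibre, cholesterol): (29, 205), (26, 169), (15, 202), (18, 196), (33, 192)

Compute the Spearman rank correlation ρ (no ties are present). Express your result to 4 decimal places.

-0.2000

Rank fibre: 4, 3, 1, 2, 5
Rank cholesterol: 5, 1, 4, 3, 2
d = rank(fibre) − rank(cholesterol): -1, 2, -3, -1, 3; Σd² = 24
ρ = 1 − 6Σd² / [n(n²−1)] = 1 − 6×24 / (5×24) = 1 − 144/120 ≈ -0.2000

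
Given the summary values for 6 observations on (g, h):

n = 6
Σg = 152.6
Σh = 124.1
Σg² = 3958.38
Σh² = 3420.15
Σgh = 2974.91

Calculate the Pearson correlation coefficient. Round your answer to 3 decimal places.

-0.706

r = (nΣgh − ΣgΣh) / √[(nΣg² − (Σg)²)(nΣh² − (Σh)²)]
Numerator: 6×2974.91 − 152.6×124.1 = -1088.2
Denominator: √[(23750.28 − 23286.76)(20520.9 − 15400.81)] = √[463.52 × 5120.09] = 1540.5402
r = -1088.2 / 1540.5402 ≈ -0.706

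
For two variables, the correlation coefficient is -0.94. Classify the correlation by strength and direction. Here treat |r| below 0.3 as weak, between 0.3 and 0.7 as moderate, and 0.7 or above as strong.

strong negative

r = -0.94 < 0 so the relationship is negative.
|r| = 0.94, which falls in the strong range.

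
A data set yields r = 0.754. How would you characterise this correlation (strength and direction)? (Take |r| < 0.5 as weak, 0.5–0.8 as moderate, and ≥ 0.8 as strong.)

r = 0.754 > 0 so the relationship is positive.
|r| = 0.754, which falls in the moderate range.

moderate positive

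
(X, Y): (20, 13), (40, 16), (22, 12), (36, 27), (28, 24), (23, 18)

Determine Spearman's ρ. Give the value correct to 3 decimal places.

Rank X: 1, 6, 2, 5, 4, 3
Rank Y: 2, 3, 1, 6, 5, 4
d = rank(X) − rank(Y): -1, 3, 1, -1, -1, -1; Σd² = 14
ρ = 1 − 6Σd² / [n(n²−1)] = 1 − 6×14 / (6×35) = 1 − 84/210 ≈ 0.600

0.600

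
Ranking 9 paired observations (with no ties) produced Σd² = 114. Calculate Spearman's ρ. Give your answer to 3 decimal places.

0.050

ρ = 1 − 6Σd² / [n(n²−1)] = 1 − 6×114 / (9×80)
  = 1 − 684/720 = 1 − 0.9500 ≈ 0.050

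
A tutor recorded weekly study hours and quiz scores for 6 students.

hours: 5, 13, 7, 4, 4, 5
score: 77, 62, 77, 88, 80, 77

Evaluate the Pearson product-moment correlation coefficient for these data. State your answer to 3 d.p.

-0.914

n = 6, Σx = 38, Σy = 461, Σx² = 300, Σy² = 35775, Σxy = 2787
nΣxy − ΣxΣy = 16722 − 17518 = -796
nΣx² − (Σx)² = 1800 − 1444 = 356; nΣy² − (Σy)² = 214650 − 212521 = 2129
r = -796 / √(356 × 2129) = -796 / 870.5883 ≈ -0.914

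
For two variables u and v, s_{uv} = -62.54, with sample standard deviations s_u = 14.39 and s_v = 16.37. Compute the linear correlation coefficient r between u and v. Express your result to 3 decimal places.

r = Cov(u,v) / (s_u · s_v) = -62.54 / (14.39 × 16.37)
  = -62.54 / 235.5643 ≈ -0.265

-0.265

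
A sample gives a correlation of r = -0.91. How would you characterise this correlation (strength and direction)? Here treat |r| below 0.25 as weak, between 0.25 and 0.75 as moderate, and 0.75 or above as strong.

r = -0.91 < 0 so the relationship is negative.
|r| = 0.91, which falls in the strong range.

strong negative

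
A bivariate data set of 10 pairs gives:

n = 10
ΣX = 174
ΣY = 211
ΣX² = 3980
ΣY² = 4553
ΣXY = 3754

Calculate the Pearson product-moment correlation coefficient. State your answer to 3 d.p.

r = (nΣXY − ΣXΣY) / √[(nΣX² − (ΣX)²)(nΣY² − (ΣY)²)]
Numerator: 10×3754 − 174×211 = 826
Denominator: √[(39800 − 30276)(45530 − 44521)] = √[9524 × 1009] = 3099.9542
r = 826 / 3099.9542 ≈ 0.266

0.266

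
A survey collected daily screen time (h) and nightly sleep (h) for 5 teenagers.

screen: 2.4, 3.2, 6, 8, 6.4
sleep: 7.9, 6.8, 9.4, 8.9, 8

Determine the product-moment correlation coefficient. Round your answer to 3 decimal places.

0.676

n = 5, Σx = 26, Σy = 41, Σx² = 156.96, Σy² = 340.22, Σxy = 219.52
nΣxy − ΣxΣy = 1097.6 − 1066 = 31.6
nΣx² − (Σx)² = 784.8 − 676 = 108.8; nΣy² − (Σy)² = 1701.1 − 1681 = 20.1
r = 31.6 / √(108.8 × 20.1) = 31.6 / 46.7641 ≈ 0.676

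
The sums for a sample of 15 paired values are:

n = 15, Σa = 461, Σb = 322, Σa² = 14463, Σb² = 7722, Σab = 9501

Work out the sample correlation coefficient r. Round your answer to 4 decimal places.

-0.8086

r = (nΣab − ΣaΣb) / √[(nΣa² − (Σa)²)(nΣb² − (Σb)²)]
Numerator: 15×9501 − 461×322 = -5927
Denominator: √[(216945 − 212521)(115830 − 103684)] = √[4424 × 12146] = 7330.3413
r = -5927 / 7330.3413 ≈ -0.8086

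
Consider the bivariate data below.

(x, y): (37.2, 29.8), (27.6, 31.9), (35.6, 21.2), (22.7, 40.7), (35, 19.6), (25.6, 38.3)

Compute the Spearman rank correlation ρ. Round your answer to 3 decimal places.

-0.771

Rank x: 6, 3, 5, 1, 4, 2
Rank y: 3, 4, 2, 6, 1, 5
d = rank(x) − rank(y): 3, -1, 3, -5, 3, -3; Σd² = 62
ρ = 1 − 6Σd² / [n(n²−1)] = 1 − 6×62 / (6×35) = 1 − 372/210 ≈ -0.771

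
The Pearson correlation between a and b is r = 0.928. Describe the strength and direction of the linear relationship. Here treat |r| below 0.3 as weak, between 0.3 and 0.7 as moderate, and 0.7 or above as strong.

strong positive

r = 0.928 > 0 so the relationship is positive.
|r| = 0.928, which falls in the strong range.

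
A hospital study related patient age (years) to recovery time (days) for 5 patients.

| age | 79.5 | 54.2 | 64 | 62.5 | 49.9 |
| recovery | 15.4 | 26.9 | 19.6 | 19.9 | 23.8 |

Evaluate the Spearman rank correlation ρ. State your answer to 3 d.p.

Rank age: 5, 2, 4, 3, 1
Rank recovery: 1, 5, 2, 3, 4
d = rank(age) − rank(recovery): 4, -3, 2, 0, -3; Σd² = 38
ρ = 1 − 6Σd² / [n(n²−1)] = 1 − 6×38 / (5×24) = 1 − 228/120 ≈ -0.900

-0.900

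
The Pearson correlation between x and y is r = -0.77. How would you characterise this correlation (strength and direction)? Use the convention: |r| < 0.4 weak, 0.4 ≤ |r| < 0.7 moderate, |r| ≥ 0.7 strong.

r = -0.77 < 0 so the relationship is negative.
|r| = 0.77, which falls in the strong range.

strong negative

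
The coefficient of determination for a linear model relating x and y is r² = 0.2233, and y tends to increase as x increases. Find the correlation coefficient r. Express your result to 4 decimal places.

|r| = √0.2233 = 0.4725
The association is positive, so r = 0.4725.

0.4725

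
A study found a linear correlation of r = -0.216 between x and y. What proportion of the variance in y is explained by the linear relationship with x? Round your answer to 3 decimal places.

0.047

r² = (-0.216)² = 0.047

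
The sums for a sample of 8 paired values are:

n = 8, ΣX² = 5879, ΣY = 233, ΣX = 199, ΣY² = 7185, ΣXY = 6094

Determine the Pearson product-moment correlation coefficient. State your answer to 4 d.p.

r = (nΣXY − ΣXΣY) / √[(nΣX² − (ΣX)²)(nΣY² − (ΣY)²)]
Numerator: 8×6094 − 199×233 = 2385
Denominator: √[(47032 − 39601)(57480 − 54289)] = √[7431 × 3191] = 4869.5299
r = 2385 / 4869.5299 ≈ 0.4898

0.4898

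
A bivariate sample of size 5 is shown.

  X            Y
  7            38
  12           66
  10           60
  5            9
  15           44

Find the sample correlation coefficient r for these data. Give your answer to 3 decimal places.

0.667

n = 5, ΣX = 49, ΣY = 217, ΣX² = 543, ΣY² = 11417, ΣXY = 2363
nΣXY − ΣXΣY = 11815 − 10633 = 1182
nΣX² − (ΣX)² = 2715 − 2401 = 314; nΣY² − (ΣY)² = 57085 − 47089 = 9996
r = 1182 / √(314 × 9996) = 1182 / 1771.6501 ≈ 0.667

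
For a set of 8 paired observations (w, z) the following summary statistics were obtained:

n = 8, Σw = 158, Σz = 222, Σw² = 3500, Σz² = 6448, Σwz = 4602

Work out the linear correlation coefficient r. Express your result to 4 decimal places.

r = (nΣwz − ΣwΣz) / √[(nΣw² − (Σw)²)(nΣz² − (Σz)²)]
Numerator: 8×4602 − 158×222 = 1740
Denominator: √[(28000 − 24964)(51584 − 49284)] = √[3036 × 2300] = 2642.4988
r = 1740 / 2642.4988 ≈ 0.6585

0.6585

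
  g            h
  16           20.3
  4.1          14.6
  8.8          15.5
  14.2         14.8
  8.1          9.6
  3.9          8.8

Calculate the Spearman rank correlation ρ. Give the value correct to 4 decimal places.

Rank g: 6, 2, 4, 5, 3, 1
Rank h: 6, 3, 5, 4, 2, 1
d = rank(g) − rank(h): 0, -1, -1, 1, 1, 0; Σd² = 4
ρ = 1 − 6Σd² / [n(n²−1)] = 1 − 6×4 / (6×35) = 1 − 24/210 ≈ 0.8857

0.8857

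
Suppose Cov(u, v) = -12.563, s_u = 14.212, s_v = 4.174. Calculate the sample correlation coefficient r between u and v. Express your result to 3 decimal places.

r = Cov(u,v) / (s_u · s_v) = -12.563 / (14.212 × 4.174)
  = -12.563 / 59.3209 ≈ -0.212

-0.212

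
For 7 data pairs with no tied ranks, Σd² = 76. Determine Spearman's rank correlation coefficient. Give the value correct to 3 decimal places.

-0.357

ρ = 1 − 6Σd² / [n(n²−1)] = 1 − 6×76 / (7×48)
  = 1 − 456/336 = 1 − 1.3571 ≈ -0.357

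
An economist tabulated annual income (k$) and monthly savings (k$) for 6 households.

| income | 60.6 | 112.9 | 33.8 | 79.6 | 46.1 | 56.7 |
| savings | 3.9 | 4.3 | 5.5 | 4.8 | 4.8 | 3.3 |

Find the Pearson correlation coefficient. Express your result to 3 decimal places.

-0.272

n = 6, Σx = 389.7, Σy = 26.6, Σx² = 29237.47, Σy² = 120.92, Σxy = 1698.18
nΣxy − ΣxΣy = 10189.08 − 10366.02 = -176.94
nΣx² − (Σx)² = 175424.82 − 151866.09 = 23558.73; nΣy² − (Σy)² = 725.52 − 707.56 = 17.96
r = -176.94 / √(23558.73 × 17.96) = -176.94 / 650.4727 ≈ -0.272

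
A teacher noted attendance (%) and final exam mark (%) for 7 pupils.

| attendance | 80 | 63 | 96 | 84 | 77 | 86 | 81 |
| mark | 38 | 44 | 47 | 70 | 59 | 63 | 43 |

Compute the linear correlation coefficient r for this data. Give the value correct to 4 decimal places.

0.2283

n = 7, Σx = 567, Σy = 364, Σx² = 46527, Σy² = 19788, Σxy = 29648
nΣxy − ΣxΣy = 207536 − 206388 = 1148
nΣx² − (Σx)² = 325689 − 321489 = 4200; nΣy² − (Σy)² = 138516 − 132496 = 6020
r = 1148 / √(4200 × 6020) = 1148 / 5028.3198 ≈ 0.2283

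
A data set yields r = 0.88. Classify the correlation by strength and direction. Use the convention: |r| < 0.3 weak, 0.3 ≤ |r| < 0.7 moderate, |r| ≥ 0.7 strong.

r = 0.88 > 0 so the relationship is positive.
|r| = 0.88, which falls in the strong range.

strong positive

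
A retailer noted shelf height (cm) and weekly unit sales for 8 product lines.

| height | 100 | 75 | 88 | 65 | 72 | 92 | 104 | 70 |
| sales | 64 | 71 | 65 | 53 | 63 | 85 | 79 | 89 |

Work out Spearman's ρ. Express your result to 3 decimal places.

0.286

Rank height: 7, 4, 5, 1, 3, 6, 8, 2
Rank sales: 3, 5, 4, 1, 2, 7, 6, 8
d = rank(height) − rank(sales): 4, -1, 1, 0, 1, -1, 2, -6; Σd² = 60
ρ = 1 − 6Σd² / [n(n²−1)] = 1 − 6×60 / (8×63) = 1 − 360/504 ≈ 0.286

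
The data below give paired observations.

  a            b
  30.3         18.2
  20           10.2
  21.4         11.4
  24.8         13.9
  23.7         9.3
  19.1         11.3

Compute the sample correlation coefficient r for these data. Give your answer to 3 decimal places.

0.836

n = 6, Σa = 139.3, Σb = 74.3, Σa² = 3317.59, Σb² = 972.63, Σab = 1780.38
nΣab − ΣaΣb = 10682.28 − 10349.99 = 332.29
nΣa² − (Σa)² = 19905.54 − 19404.49 = 501.05; nΣb² − (Σb)² = 5835.78 − 5520.49 = 315.29
r = 332.29 / √(501.05 × 315.29) = 332.29 / 397.4620 ≈ 0.836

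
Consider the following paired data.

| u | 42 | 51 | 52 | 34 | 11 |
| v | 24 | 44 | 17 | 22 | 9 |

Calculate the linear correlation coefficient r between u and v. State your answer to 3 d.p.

n = 5, Σu = 190, Σv = 116, Σu² = 8346, Σv² = 3366, Σuv = 4983
nΣuv − ΣuΣv = 24915 − 22040 = 2875
nΣu² − (Σu)² = 41730 − 36100 = 5630; nΣv² − (Σv)² = 16830 − 13456 = 3374
r = 2875 / √(5630 × 3374) = 2875 / 4358.3965 ≈ 0.660

0.660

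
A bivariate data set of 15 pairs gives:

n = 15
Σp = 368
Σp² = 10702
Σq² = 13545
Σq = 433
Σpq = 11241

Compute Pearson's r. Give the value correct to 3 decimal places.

0.467

r = (nΣpq − ΣpΣq) / √[(nΣp² − (Σp)²)(nΣq² − (Σq)²)]
Numerator: 15×11241 − 368×433 = 9271
Denominator: √[(160530 − 135424)(203175 − 187489)] = √[25106 × 15686] = 19844.7151
r = 9271 / 19844.7151 ≈ 0.467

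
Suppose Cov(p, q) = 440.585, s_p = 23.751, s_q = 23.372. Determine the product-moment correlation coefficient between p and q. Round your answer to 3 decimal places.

0.794

r = Cov(p,q) / (s_p · s_q) = 440.585 / (23.751 × 23.372)
  = 440.585 / 555.1084 ≈ 0.794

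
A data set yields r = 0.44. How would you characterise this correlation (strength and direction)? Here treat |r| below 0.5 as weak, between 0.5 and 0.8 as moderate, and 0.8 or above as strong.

weak positive

r = 0.44 > 0 so the relationship is positive.
|r| = 0.44, which falls in the weak range.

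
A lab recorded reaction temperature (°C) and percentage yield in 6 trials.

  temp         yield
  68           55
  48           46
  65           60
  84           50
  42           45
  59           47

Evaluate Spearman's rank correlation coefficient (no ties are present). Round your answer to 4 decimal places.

0.7714

Rank temp: 5, 2, 4, 6, 1, 3
Rank yield: 5, 2, 6, 4, 1, 3
d = rank(temp) − rank(yield): 0, 0, -2, 2, 0, 0; Σd² = 8
ρ = 1 − 6Σd² / [n(n²−1)] = 1 − 6×8 / (6×35) = 1 − 48/210 ≈ 0.7714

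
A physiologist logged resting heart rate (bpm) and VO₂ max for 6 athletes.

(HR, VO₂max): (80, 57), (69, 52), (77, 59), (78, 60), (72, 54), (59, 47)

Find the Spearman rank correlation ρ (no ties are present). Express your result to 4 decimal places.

Rank HR: 6, 2, 4, 5, 3, 1
Rank VO₂max: 4, 2, 5, 6, 3, 1
d = rank(HR) − rank(VO₂max): 2, 0, -1, -1, 0, 0; Σd² = 6
ρ = 1 − 6Σd² / [n(n²−1)] = 1 − 6×6 / (6×35) = 1 − 36/210 ≈ 0.8286

0.8286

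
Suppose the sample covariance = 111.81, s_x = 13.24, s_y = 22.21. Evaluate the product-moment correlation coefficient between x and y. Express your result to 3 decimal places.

0.380

r = Cov(x,y) / (s_x · s_y) = 111.81 / (13.24 × 22.21)
  = 111.81 / 294.0604 ≈ 0.380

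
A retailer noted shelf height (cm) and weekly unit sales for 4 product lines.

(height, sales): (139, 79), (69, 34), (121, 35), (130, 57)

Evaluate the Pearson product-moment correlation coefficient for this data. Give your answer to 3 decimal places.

0.721

n = 4, Σx = 459, Σy = 205, Σx² = 55623, Σy² = 11871, Σxy = 24972
nΣxy − ΣxΣy = 99888 − 94095 = 5793
nΣx² − (Σx)² = 222492 − 210681 = 11811; nΣy² − (Σy)² = 47484 − 42025 = 5459
r = 5793 / √(11811 × 5459) = 5793 / 8029.7104 ≈ 0.721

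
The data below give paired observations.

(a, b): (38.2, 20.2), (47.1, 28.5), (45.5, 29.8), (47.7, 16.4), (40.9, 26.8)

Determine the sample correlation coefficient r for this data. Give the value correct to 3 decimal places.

n = 5, Σa = 219.4, Σb = 121.7, Σa² = 9696, Σb² = 3095.53, Σab = 5348.29
nΣab − ΣaΣb = 26741.45 − 26700.98 = 40.47
nΣa² − (Σa)² = 48480 − 48136.36 = 343.64; nΣb² − (Σb)² = 15477.65 − 14810.89 = 666.76
r = 40.47 / √(343.64 × 666.76) = 40.47 / 478.6705 ≈ 0.085

0.085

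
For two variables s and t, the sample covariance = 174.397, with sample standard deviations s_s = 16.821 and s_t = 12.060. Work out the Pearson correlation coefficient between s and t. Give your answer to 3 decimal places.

r = Cov(s,t) / (s_s · s_t) = 174.397 / (16.821 × 12.060)
  = 174.397 / 202.8613 ≈ 0.860

0.860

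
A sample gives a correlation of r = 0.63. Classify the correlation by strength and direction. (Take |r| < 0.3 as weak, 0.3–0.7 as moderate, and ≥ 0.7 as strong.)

moderate positive

r = 0.63 > 0 so the relationship is positive.
|r| = 0.63, which falls in the moderate range.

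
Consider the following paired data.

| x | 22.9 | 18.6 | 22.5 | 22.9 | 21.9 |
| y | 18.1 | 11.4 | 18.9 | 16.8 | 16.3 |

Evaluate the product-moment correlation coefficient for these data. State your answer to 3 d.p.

n = 5, Σx = 108.8, Σy = 81.5, Σx² = 2380.64, Σy² = 1362.71, Σxy = 1793.47
nΣxy − ΣxΣy = 8967.35 − 8867.2 = 100.15
nΣx² − (Σx)² = 11903.2 − 11837.44 = 65.76; nΣy² − (Σy)² = 6813.55 − 6642.25 = 171.3
r = 100.15 / √(65.76 × 171.3) = 100.15 / 106.1352 ≈ 0.944

0.944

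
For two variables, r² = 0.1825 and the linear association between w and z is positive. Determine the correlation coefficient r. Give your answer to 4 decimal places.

|r| = √0.1825 = 0.4272
The association is positive, so r = 0.4272.

0.4272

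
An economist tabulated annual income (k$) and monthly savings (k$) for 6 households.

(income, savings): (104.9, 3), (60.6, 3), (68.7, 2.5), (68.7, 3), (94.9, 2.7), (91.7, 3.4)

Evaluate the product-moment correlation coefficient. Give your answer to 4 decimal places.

0.2363

n = 6, Σx = 489.5, Σy = 17.6, Σx² = 41530.65, Σy² = 52.1, Σxy = 1442.36
nΣxy − ΣxΣy = 8654.16 − 8615.2 = 38.96
nΣx² − (Σx)² = 249183.9 − 239610.25 = 9573.65; nΣy² − (Σy)² = 312.6 − 309.76 = 2.84
r = 38.96 / √(9573.65 × 2.84) = 38.96 / 164.8914 ≈ 0.2363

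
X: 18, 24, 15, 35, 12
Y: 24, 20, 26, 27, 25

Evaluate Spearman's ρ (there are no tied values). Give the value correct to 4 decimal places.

0.1000

Rank X: 3, 4, 2, 5, 1
Rank Y: 2, 1, 4, 5, 3
d = rank(X) − rank(Y): 1, 3, -2, 0, -2; Σd² = 18
ρ = 1 − 6Σd² / [n(n²−1)] = 1 − 6×18 / (5×24) = 1 − 108/120 ≈ 0.1000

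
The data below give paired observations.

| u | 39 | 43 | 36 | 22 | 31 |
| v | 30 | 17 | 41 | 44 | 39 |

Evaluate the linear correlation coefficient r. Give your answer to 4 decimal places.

n = 5, Σu = 171, Σv = 171, Σu² = 6111, Σv² = 6327, Σuv = 5554
nΣuv − ΣuΣv = 27770 − 29241 = -1471
nΣu² − (Σu)² = 30555 − 29241 = 1314; nΣv² − (Σv)² = 31635 − 29241 = 2394
r = -1471 / √(1314 × 2394) = -1471 / 1773.6166 ≈ -0.8294

-0.8294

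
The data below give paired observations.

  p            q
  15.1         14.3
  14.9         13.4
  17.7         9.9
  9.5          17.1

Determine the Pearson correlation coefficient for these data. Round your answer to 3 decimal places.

n = 4, Σp = 57.2, Σq = 54.7, Σp² = 853.56, Σq² = 774.47, Σpq = 753.27
nΣpq − ΣpΣq = 3013.08 − 3128.84 = -115.76
nΣp² − (Σp)² = 3414.24 − 3271.84 = 142.4; nΣq² − (Σq)² = 3097.88 − 2992.09 = 105.79
r = -115.76 / √(142.4 × 105.79) = -115.76 / 122.7375 ≈ -0.943

-0.943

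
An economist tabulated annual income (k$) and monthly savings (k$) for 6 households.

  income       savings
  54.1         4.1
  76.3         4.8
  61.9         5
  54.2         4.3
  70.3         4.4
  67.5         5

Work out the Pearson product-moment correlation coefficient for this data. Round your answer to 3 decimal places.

n = 6, Σx = 384.3, Σy = 27.6, Σx² = 25016.09, Σy² = 127.7, Σxy = 1777.43
nΣxy − ΣxΣy = 10664.58 − 10606.68 = 57.9
nΣx² − (Σx)² = 150096.54 − 147686.49 = 2410.05; nΣy² − (Σy)² = 766.2 − 761.76 = 4.44
r = 57.9 / √(2410.05 × 4.44) = 57.9 / 103.4438 ≈ 0.560

0.560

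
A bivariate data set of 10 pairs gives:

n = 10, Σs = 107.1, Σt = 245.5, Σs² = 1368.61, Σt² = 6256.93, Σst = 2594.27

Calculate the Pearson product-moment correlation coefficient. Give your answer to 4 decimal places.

-0.1552

r = (nΣst − ΣsΣt) / √[(nΣs² − (Σs)²)(nΣt² − (Σt)²)]
Numerator: 10×2594.27 − 107.1×245.5 = -350.35
Denominator: √[(13686.1 − 11470.41)(62569.3 − 60270.25)] = √[2215.69 × 2299.05] = 2256.9852
r = -350.35 / 2256.9852 ≈ -0.1552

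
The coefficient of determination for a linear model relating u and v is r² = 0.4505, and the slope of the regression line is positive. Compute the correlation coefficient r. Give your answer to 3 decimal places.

|r| = √0.4505 = 0.671
The association is positive, so r = 0.671.

0.671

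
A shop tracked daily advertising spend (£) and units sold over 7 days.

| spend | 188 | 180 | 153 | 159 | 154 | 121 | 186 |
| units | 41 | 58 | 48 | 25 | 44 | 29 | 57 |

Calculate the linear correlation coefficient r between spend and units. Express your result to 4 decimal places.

n = 7, Σx = 1141, Σy = 302, Σx² = 189387, Σy² = 14000, Σxy = 50354
nΣxy − ΣxΣy = 352478 − 344582 = 7896
nΣx² − (Σx)² = 1325709 − 1301881 = 23828; nΣy² − (Σy)² = 98000 − 91204 = 6796
r = 7896 / √(23828 × 6796) = 7896 / 12725.3718 ≈ 0.6205

0.6205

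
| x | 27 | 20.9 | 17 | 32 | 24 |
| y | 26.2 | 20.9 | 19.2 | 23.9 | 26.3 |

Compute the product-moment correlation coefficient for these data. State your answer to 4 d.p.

n = 5, Σx = 120.9, Σy = 116.5, Σx² = 3054.81, Σy² = 2754.79, Σxy = 2866.61
nΣxy − ΣxΣy = 14333.05 − 14084.85 = 248.2
nΣx² − (Σx)² = 15274.05 − 14616.81 = 657.24; nΣy² − (Σy)² = 13773.95 − 13572.25 = 201.7
r = 248.2 / √(657.24 × 201.7) = 248.2 / 364.0952 ≈ 0.6817

0.6817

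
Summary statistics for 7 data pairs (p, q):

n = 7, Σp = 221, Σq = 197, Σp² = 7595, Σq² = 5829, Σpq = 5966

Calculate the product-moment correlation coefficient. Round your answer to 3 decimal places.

-0.604

r = (nΣpq − ΣpΣq) / √[(nΣp² − (Σp)²)(nΣq² − (Σq)²)]
Numerator: 7×5966 − 221×197 = -1775
Denominator: √[(53165 − 48841)(40803 − 38809)] = √[4324 × 1994] = 2936.3338
r = -1775 / 2936.3338 ≈ -0.604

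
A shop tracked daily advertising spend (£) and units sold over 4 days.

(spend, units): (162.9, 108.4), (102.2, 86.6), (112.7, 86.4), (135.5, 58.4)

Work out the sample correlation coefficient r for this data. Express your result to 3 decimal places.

0.335

n = 4, Σx = 513.3, Σy = 339.8, Σx² = 68042.79, Σy² = 30125.64, Σxy = 44159.36
nΣxy − ΣxΣy = 176637.44 − 174419.34 = 2218.1
nΣx² − (Σx)² = 272171.16 − 263476.89 = 8694.27; nΣy² − (Σy)² = 120502.56 − 115464.04 = 5038.52
r = 2218.1 / √(8694.27 × 5038.52) = 2218.1 / 6618.6293 ≈ 0.335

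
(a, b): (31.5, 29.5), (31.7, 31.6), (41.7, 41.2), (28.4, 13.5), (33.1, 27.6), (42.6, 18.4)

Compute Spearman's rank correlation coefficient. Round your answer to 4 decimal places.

Rank a: 2, 3, 5, 1, 4, 6
Rank b: 4, 5, 6, 1, 3, 2
d = rank(a) − rank(b): -2, -2, -1, 0, 1, 4; Σd² = 26
ρ = 1 − 6Σd² / [n(n²−1)] = 1 − 6×26 / (6×35) = 1 − 156/210 ≈ 0.2571

0.2571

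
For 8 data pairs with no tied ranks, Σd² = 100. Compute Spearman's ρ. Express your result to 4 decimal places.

-0.1905

ρ = 1 − 6Σd² / [n(n²−1)] = 1 − 6×100 / (8×63)
  = 1 − 600/504 = 1 − 1.19048 ≈ -0.1905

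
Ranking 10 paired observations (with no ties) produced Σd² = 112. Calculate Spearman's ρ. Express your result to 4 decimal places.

0.3212

ρ = 1 − 6Σd² / [n(n²−1)] = 1 − 6×112 / (10×99)
  = 1 − 672/990 = 1 − 0.67879 ≈ 0.3212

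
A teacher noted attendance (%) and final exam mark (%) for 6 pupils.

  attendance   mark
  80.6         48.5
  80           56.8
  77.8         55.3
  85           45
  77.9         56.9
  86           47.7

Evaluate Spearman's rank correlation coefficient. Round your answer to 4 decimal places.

-0.7714

Rank attendance: 4, 3, 1, 5, 2, 6
Rank mark: 3, 5, 4, 1, 6, 2
d = rank(attendance) − rank(mark): 1, -2, -3, 4, -4, 4; Σd² = 62
ρ = 1 − 6Σd² / [n(n²−1)] = 1 − 6×62 / (6×35) = 1 − 372/210 ≈ -0.7714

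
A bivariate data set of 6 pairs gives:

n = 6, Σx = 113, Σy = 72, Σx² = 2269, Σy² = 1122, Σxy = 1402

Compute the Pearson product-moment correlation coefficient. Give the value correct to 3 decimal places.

r = (nΣxy − ΣxΣy) / √[(nΣx² − (Σx)²)(nΣy² − (Σy)²)]
Numerator: 6×1402 − 113×72 = 276
Denominator: √[(13614 − 12769)(6732 − 5184)] = √[845 × 1548] = 1143.7045
r = 276 / 1143.7045 ≈ 0.241

0.241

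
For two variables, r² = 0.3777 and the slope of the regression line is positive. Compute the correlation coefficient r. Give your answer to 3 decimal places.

0.615

|r| = √0.3777 = 0.615
The association is positive, so r = 0.615.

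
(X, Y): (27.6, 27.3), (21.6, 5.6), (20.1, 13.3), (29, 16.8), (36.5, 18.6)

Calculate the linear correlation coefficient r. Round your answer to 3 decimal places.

n = 5, ΣX = 134.8, ΣY = 81.6, ΣX² = 3805.58, ΣY² = 1581.74, ΣXY = 2307.87
nΣXY − ΣXΣY = 11539.35 − 10999.68 = 539.67
nΣX² − (ΣX)² = 19027.9 − 18171.04 = 856.86; nΣY² − (ΣY)² = 7908.7 − 6658.56 = 1250.14
r = 539.67 / √(856.86 × 1250.14) = 539.67 / 1034.9855 ≈ 0.521

0.521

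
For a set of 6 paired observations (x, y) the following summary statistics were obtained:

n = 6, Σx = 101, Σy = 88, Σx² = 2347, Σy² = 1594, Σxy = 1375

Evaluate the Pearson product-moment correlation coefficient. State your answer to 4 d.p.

-0.2401

r = (nΣxy − ΣxΣy) / √[(nΣx² − (Σx)²)(nΣy² − (Σy)²)]
Numerator: 6×1375 − 101×88 = -638
Denominator: √[(14082 − 10201)(9564 − 7744)] = √[3881 × 1820] = 2657.7095
r = -638 / 2657.7095 ≈ -0.2401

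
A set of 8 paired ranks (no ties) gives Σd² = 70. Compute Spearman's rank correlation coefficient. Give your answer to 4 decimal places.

0.1667

ρ = 1 − 6Σd² / [n(n²−1)] = 1 − 6×70 / (8×63)
  = 1 − 420/504 = 1 − 0.83333 ≈ 0.1667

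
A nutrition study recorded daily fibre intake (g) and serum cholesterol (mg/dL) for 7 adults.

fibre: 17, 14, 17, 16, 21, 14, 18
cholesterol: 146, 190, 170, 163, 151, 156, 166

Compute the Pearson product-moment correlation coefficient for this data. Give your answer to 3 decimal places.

n = 7, Σx = 117, Σy = 1142, Σx² = 1991, Σy² = 187578, Σxy = 18983
nΣxy − ΣxΣy = 132881 − 133614 = -733
nΣx² − (Σx)² = 13937 − 13689 = 248; nΣy² − (Σy)² = 1313046 − 1304164 = 8882
r = -733 / √(248 × 8882) = -733 / 1484.1617 ≈ -0.494

-0.494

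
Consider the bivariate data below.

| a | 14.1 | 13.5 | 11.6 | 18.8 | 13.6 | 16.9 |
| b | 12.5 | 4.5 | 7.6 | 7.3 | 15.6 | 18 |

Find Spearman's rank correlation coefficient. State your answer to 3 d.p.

Rank a: 4, 2, 1, 6, 3, 5
Rank b: 4, 1, 3, 2, 5, 6
d = rank(a) − rank(b): 0, 1, -2, 4, -2, -1; Σd² = 26
ρ = 1 − 6Σd² / [n(n²−1)] = 1 − 6×26 / (6×35) = 1 − 156/210 ≈ 0.257

0.257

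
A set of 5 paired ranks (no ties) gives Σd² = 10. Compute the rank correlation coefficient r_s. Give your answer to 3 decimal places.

ρ = 1 − 6Σd² / [n(n²−1)] = 1 − 6×10 / (5×24)
  = 1 − 60/120 = 1 − 0.5000 ≈ 0.500

0.500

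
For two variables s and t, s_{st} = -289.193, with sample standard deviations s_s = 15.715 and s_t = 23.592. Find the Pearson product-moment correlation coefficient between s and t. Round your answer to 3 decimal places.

-0.780

r = Cov(s,t) / (s_s · s_t) = -289.193 / (15.715 × 23.592)
  = -289.193 / 370.7483 ≈ -0.780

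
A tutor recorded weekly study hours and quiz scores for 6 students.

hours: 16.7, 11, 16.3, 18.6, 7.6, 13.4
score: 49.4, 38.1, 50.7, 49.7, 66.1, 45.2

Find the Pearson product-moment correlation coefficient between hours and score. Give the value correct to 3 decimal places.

n = 6, Σx = 83.6, Σy = 299.2, Σx² = 1248.86, Σy² = 15344.8, Σxy = 4102.95
nΣxy − ΣxΣy = 24617.7 − 25013.12 = -395.42
nΣx² − (Σx)² = 7493.16 − 6988.96 = 504.2; nΣy² − (Σy)² = 92068.8 − 89520.64 = 2548.16
r = -395.42 / √(504.2 × 2548.16) = -395.42 / 1133.4824 ≈ -0.349

-0.349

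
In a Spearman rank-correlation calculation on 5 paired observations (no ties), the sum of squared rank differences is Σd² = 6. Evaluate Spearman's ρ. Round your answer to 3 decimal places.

0.700

ρ = 1 − 6Σd² / [n(n²−1)] = 1 − 6×6 / (5×24)
  = 1 − 36/120 = 1 − 0.3000 ≈ 0.700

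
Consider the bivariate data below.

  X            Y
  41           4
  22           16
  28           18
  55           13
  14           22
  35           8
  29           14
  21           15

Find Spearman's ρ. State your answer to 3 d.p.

Rank X: 7, 3, 4, 8, 1, 6, 5, 2
Rank Y: 1, 6, 7, 3, 8, 2, 4, 5
d = rank(X) − rank(Y): 6, -3, -3, 5, -7, 4, 1, -3; Σd² = 154
ρ = 1 − 6Σd² / [n(n²−1)] = 1 − 6×154 / (8×63) = 1 − 924/504 ≈ -0.833

-0.833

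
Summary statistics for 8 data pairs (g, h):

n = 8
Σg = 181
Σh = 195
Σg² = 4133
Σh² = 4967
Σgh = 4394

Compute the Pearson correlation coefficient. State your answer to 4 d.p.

r = (nΣgh − ΣgΣh) / √[(nΣg² − (Σg)²)(nΣh² − (Σh)²)]
Numerator: 8×4394 − 181×195 = -143
Denominator: √[(33064 − 32761)(39736 − 38025)] = √[303 × 1711] = 720.0229
r = -143 / 720.0229 ≈ -0.1986

-0.1986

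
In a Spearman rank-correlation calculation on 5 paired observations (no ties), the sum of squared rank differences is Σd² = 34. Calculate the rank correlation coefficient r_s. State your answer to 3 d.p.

ρ = 1 − 6Σd² / [n(n²−1)] = 1 − 6×34 / (5×24)
  = 1 − 204/120 = 1 − 1.7000 ≈ -0.700

-0.700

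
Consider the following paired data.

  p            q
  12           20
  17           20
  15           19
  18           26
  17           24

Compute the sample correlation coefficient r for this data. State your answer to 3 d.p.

n = 5, Σp = 79, Σq = 109, Σp² = 1271, Σq² = 2413, Σpq = 1741
nΣpq − ΣpΣq = 8705 − 8611 = 94
nΣp² − (Σp)² = 6355 − 6241 = 114; nΣq² − (Σq)² = 12065 − 11881 = 184
r = 94 / √(114 × 184) = 94 / 144.8309 ≈ 0.649

0.649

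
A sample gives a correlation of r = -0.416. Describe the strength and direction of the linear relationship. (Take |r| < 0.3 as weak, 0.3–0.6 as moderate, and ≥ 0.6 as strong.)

moderate negative

r = -0.416 < 0 so the relationship is negative.
|r| = 0.416, which falls in the moderate range.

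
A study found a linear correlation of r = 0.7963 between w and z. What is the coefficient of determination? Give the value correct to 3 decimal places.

0.634

r² = (0.7963)² = 0.634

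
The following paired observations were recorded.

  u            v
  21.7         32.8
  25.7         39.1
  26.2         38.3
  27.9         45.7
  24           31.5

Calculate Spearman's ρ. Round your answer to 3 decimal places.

0.800

Rank u: 1, 3, 4, 5, 2
Rank v: 2, 4, 3, 5, 1
d = rank(u) − rank(v): -1, -1, 1, 0, 1; Σd² = 4
ρ = 1 − 6Σd² / [n(n²−1)] = 1 − 6×4 / (5×24) = 1 − 24/120 ≈ 0.800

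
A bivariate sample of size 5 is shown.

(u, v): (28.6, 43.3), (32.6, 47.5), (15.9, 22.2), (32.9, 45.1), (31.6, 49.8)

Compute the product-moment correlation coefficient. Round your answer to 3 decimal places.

n = 5, Σu = 141.6, Σv = 207.9, Σu² = 4214.5, Σv² = 9138.03, Σuv = 6197.33
nΣuv − ΣuΣv = 30986.65 − 29438.64 = 1548.01
nΣu² − (Σu)² = 21072.5 − 20050.56 = 1021.94; nΣv² − (Σv)² = 45690.15 − 43222.41 = 2467.74
r = 1548.01 / √(1021.94 × 2467.74) = 1548.01 / 1588.0435 ≈ 0.975

0.975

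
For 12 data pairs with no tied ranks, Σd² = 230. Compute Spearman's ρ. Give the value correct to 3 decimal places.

0.196

ρ = 1 − 6Σd² / [n(n²−1)] = 1 − 6×230 / (12×143)
  = 1 − 1380/1716 = 1 − 0.8042 ≈ 0.196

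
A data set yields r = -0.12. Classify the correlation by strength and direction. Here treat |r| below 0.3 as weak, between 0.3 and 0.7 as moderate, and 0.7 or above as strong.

weak negative

r = -0.12 < 0 so the relationship is negative.
|r| = 0.12, which falls in the weak range.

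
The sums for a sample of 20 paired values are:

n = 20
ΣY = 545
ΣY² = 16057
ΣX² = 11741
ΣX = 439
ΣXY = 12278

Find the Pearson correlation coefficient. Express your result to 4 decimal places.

0.1979

r = (nΣXY − ΣXΣY) / √[(nΣX² − (ΣX)²)(nΣY² − (ΣY)²)]
Numerator: 20×12278 − 439×545 = 6305
Denominator: √[(234820 − 192721)(321140 − 297025)] = √[42099 × 24115] = 31862.4761
r = 6305 / 31862.4761 ≈ 0.1979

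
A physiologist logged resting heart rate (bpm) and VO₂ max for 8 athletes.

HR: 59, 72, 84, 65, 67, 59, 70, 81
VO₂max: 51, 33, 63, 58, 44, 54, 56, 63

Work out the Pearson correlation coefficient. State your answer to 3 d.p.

n = 8, Σx = 557, Σy = 422, Σx² = 39377, Σy² = 22980, Σxy = 29604
nΣxy − ΣxΣy = 236832 − 235054 = 1778
nΣx² − (Σx)² = 315016 − 310249 = 4767; nΣy² − (Σy)² = 183840 − 178084 = 5756
r = 1778 / √(4767 × 5756) = 1778 / 5238.2108 ≈ 0.339

0.339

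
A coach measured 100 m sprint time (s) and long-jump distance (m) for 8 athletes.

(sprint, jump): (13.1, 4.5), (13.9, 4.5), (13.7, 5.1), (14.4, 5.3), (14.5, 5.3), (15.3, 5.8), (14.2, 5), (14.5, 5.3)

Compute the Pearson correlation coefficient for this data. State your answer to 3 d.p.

n = 8, Σx = 113.6, Σy = 40.8, Σx² = 1616.1, Σy² = 209.42, Σxy = 581.13
nΣxy − ΣxΣy = 4649.04 − 4634.88 = 14.16
nΣx² − (Σx)² = 12928.8 − 12904.96 = 23.84; nΣy² − (Σy)² = 1675.36 − 1664.64 = 10.72
r = 14.16 / √(23.84 × 10.72) = 14.16 / 15.9864 ≈ 0.886

0.886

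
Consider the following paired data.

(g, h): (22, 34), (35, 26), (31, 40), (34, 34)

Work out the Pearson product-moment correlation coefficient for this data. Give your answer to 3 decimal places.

n = 4, Σg = 122, Σh = 134, Σg² = 3826, Σh² = 4588, Σgh = 4054
nΣgh − ΣgΣh = 16216 − 16348 = -132
nΣg² − (Σg)² = 15304 − 14884 = 420; nΣh² − (Σh)² = 18352 − 17956 = 396
r = -132 / √(420 × 396) = -132 / 407.8235 ≈ -0.324

-0.324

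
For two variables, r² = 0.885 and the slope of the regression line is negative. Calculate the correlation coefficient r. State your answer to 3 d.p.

-0.941

|r| = √0.885 = 0.941
The association is negative, so r = −0.941.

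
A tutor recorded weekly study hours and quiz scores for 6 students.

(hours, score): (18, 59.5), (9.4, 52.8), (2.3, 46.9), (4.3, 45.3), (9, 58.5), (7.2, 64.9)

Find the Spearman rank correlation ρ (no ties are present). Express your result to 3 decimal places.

0.543

Rank hours: 6, 5, 1, 2, 4, 3
Rank score: 5, 3, 2, 1, 4, 6
d = rank(hours) − rank(score): 1, 2, -1, 1, 0, -3; Σd² = 16
ρ = 1 − 6Σd² / [n(n²−1)] = 1 − 6×16 / (6×35) = 1 − 96/210 ≈ 0.543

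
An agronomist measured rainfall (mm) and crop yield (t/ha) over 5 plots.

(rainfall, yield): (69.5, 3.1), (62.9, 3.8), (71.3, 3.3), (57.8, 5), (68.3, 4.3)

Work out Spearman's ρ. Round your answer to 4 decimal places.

-0.8000

Rank rainfall: 4, 2, 5, 1, 3
Rank yield: 1, 3, 2, 5, 4
d = rank(rainfall) − rank(yield): 3, -1, 3, -4, -1; Σd² = 36
ρ = 1 − 6Σd² / [n(n²−1)] = 1 − 6×36 / (5×24) = 1 − 216/120 ≈ -0.8000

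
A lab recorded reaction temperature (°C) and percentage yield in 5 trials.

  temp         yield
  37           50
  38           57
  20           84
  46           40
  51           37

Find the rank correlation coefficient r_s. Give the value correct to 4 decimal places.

-0.9000

Rank temp: 2, 3, 1, 4, 5
Rank yield: 3, 4, 5, 2, 1
d = rank(temp) − rank(yield): -1, -1, -4, 2, 4; Σd² = 38
ρ = 1 − 6Σd² / [n(n²−1)] = 1 − 6×38 / (5×24) = 1 − 228/120 ≈ -0.9000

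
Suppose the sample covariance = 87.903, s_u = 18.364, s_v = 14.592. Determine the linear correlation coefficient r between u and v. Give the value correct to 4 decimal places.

r = Cov(u,v) / (s_u · s_v) = 87.903 / (18.364 × 14.592)
  = 87.903 / 267.9675 ≈ 0.3280

0.3280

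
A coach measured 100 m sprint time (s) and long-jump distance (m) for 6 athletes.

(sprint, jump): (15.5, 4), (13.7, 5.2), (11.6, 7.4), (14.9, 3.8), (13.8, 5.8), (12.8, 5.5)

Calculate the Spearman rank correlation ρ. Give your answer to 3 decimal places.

-0.771

Rank sprint: 6, 3, 1, 5, 4, 2
Rank jump: 2, 3, 6, 1, 5, 4
d = rank(sprint) − rank(jump): 4, 0, -5, 4, -1, -2; Σd² = 62
ρ = 1 − 6Σd² / [n(n²−1)] = 1 − 6×62 / (6×35) = 1 − 372/210 ≈ -0.771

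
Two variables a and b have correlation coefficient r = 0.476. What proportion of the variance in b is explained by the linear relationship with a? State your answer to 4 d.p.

r² = (0.476)² = 0.2266

0.2266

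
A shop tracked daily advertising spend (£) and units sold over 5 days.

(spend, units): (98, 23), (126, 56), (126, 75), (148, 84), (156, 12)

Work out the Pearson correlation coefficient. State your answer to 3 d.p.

0.127

n = 5, Σx = 654, Σy = 250, Σx² = 87596, Σy² = 16490, Σxy = 33064
nΣxy − ΣxΣy = 165320 − 163500 = 1820
nΣx² − (Σx)² = 437980 − 427716 = 10264; nΣy² − (Σy)² = 82450 − 62500 = 19950
r = 1820 / √(10264 × 19950) = 1820 / 14309.6750 ≈ 0.127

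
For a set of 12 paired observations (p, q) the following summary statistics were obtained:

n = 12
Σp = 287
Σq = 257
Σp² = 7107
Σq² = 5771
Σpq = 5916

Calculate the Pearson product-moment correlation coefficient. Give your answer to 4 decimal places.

r = (nΣpq − ΣpΣq) / √[(nΣp² − (Σp)²)(nΣq² − (Σq)²)]
Numerator: 12×5916 − 287×257 = -2767
Denominator: √[(85284 − 82369)(69252 − 66049)] = √[2915 × 3203] = 3055.6088
r = -2767 / 3055.6088 ≈ -0.9055

-0.9055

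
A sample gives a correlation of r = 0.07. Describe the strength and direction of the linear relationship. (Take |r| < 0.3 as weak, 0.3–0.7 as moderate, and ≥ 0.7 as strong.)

weak positive

r = 0.07 > 0 so the relationship is positive.
|r| = 0.07, which falls in the weak range.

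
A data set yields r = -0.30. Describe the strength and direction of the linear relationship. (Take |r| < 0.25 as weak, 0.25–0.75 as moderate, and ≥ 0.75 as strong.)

moderate negative

r = -0.30 < 0 so the relationship is negative.
|r| = 0.30, which falls in the moderate range.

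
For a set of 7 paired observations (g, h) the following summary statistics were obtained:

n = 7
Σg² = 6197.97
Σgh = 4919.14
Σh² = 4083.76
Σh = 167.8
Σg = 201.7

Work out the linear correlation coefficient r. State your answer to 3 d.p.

0.546

r = (nΣgh − ΣgΣh) / √[(nΣg² − (Σg)²)(nΣh² − (Σh)²)]
Numerator: 7×4919.14 − 201.7×167.8 = 588.72
Denominator: √[(43385.79 − 40682.89)(28586.32 − 28156.84)] = √[2702.9 × 429.48] = 1077.4235
r = 588.72 / 1077.4235 ≈ 0.546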